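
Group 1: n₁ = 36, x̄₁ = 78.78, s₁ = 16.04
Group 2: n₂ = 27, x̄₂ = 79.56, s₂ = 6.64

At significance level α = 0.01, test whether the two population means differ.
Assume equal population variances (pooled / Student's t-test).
Student's two-sample t-test (equal variances):
H₀: μ₁ = μ₂
H₁: μ₁ ≠ μ₂
df = n₁ + n₂ - 2 = 61
Pooled variance s_p² = [(n₁-1)s₁² + (n₂-1)s₂²] / (n₁ + n₂ - 2) = [(35)(16.04²) + (26)(6.64²)] / 61 = 166.4129
SE = √(s_p²(1/n₁ + 1/n₂)) = √(166.4129 × (1/36 + 1/27)) = 3.2842
t = (x̄₁ - x̄₂) / SE = (78.78 - 79.56) / 3.2842 = -0.78 / 3.2842 = -0.238
p-value = 0.8131

Since p-value > α = 0.01, we fail to reject H₀.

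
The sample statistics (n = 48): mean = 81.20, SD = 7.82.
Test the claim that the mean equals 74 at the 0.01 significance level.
One-sample t-test:
H₀: μ = 74
H₁: μ ≠ 74
df = n - 1 = 47
t = (x̄ - μ₀) / (s/√n) = (81.20 - 74) / (7.82/√48) = 6.379
p-value < 0.0001

Since p-value < α = 0.01, we reject H₀.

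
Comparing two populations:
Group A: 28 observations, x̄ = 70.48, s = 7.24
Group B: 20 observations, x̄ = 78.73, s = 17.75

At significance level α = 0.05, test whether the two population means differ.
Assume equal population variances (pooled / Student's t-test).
Student's two-sample t-test (equal variances):
H₀: μ₁ = μ₂
H₁: μ₁ ≠ μ₂
df = n₁ + n₂ - 2 = 46
Pooled variance s_p² = [(n₁-1)s₁² + (n₂-1)s₂²] / (n₁ + n₂ - 2) = [(27)(7.24²) + (19)(17.75²)] / 46 = 160.9014
SE = √(s_p²(1/n₁ + 1/n₂)) = √(160.9014 × (1/28 + 1/20)) = 3.7137
t = (x̄₁ - x̄₂) / SE = (70.48 - 78.73) / 3.7137 = -8.25 / 3.7137 = -2.222
p-value = 0.0313

Since p-value < α = 0.05, we reject H₀.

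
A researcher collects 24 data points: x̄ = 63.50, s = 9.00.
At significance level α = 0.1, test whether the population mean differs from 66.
One-sample t-test:
H₀: μ = 66
H₁: μ ≠ 66
df = n - 1 = 23
t = (x̄ - μ₀) / (s/√n) = (63.50 - 66) / (9.00/√24) = -1.361
p-value = 0.1868

Since p-value > α = 0.1, we fail to reject H₀.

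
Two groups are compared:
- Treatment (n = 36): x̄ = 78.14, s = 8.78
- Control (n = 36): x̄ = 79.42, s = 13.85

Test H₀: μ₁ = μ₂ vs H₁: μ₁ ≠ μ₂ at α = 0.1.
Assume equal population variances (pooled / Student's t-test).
Student's two-sample t-test (equal variances):
H₀: μ₁ = μ₂
H₁: μ₁ ≠ μ₂
df = n₁ + n₂ - 2 = 70
Pooled variance s_p² = [(n₁-1)s₁² + (n₂-1)s₂²] / (n₁ + n₂ - 2) = [(35)(8.78²) + (35)(13.85²)] / 70 = 134.4554
SE = √(s_p²(1/n₁ + 1/n₂)) = √(134.4554 × (1/36 + 1/36)) = 2.7331
t = (x̄₁ - x̄₂) / SE = (78.14 - 79.42) / 2.7331 = -1.28 / 2.7331 = -0.468
p-value = 0.6410

Since p-value > α = 0.1, we fail to reject H₀.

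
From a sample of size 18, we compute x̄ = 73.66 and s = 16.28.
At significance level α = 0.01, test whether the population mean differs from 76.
One-sample t-test:
H₀: μ = 76
H₁: μ ≠ 76
df = n - 1 = 17
t = (x̄ - μ₀) / (s/√n) = (73.66 - 76) / (16.28/√18) = -0.610
p-value = 0.5500

Since p-value > α = 0.01, we fail to reject H₀.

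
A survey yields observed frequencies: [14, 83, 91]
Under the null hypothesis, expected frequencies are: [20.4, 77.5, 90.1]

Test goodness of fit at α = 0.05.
Chi-square goodness of fit test:
H₀: observed counts match expected distribution
H₁: observed counts differ from expected distribution
df = k - 1 = 2
χ² = Σ(O - E)²/E
   = (14 - 20.4)²/20.4 + (83 - 77.5)²/77.5 + (91 - 90.1)²/90.1
   = 2.008 + 0.390 + 0.009
   = 2.41
p-value = 0.3001

Since p-value > α = 0.05, we fail to reject H₀.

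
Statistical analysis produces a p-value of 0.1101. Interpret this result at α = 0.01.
Since p = 0.1101 > α = 0.01, fail to reject H₀.
There is insufficient evidence to reject the null hypothesis; the result is not statistically significant at the 0.01 level.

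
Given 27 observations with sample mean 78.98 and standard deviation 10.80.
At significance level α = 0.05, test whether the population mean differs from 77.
One-sample t-test:
H₀: μ = 77
H₁: μ ≠ 77
df = n - 1 = 26
t = (x̄ - μ₀) / (s/√n) = (78.98 - 77) / (10.80/√27) = 0.953
p-value = 0.3496

Since p-value > α = 0.05, we fail to reject H₀.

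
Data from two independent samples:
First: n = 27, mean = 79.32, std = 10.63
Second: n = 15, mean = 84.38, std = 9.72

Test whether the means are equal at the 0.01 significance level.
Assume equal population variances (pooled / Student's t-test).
Student's two-sample t-test (equal variances):
H₀: μ₁ = μ₂
H₁: μ₁ ≠ μ₂
df = n₁ + n₂ - 2 = 40
Pooled variance s_p² = [(n₁-1)s₁² + (n₂-1)s₂²] / (n₁ + n₂ - 2) = [(26)(10.63²) + (14)(9.72²)] / 40 = 106.5154
SE = √(s_p²(1/n₁ + 1/n₂)) = √(106.5154 × (1/27 + 1/15)) = 3.3236
t = (x̄₁ - x̄₂) / SE = (79.32 - 84.38) / 3.3236 = -5.06 / 3.3236 = -1.522
p-value = 0.1358

Since p-value > α = 0.01, we fail to reject H₀.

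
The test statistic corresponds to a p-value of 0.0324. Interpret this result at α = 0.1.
Since p = 0.0324 < α = 0.1, reject H₀.
There is sufficient evidence to reject the null hypothesis; the result is statistically significant at the 0.1 level.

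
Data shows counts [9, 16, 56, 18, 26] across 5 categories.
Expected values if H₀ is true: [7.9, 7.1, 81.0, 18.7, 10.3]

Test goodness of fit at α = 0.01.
Chi-square goodness of fit test:
H₀: observed counts match expected distribution
H₁: observed counts differ from expected distribution
df = k - 1 = 4
χ² = Σ(O - E)²/E
   = (9 - 7.9)²/7.9 + (16 - 7.1)²/7.1 + (56 - 81.0)²/81.0 + (18 - 18.7)²/18.7 + (26 - 10.3)²/10.3
   = 0.153 + 11.156 + 7.716 + 0.026 + 23.931
   = 42.98
p-value < 0.0001

Since p-value < α = 0.01, we reject H₀.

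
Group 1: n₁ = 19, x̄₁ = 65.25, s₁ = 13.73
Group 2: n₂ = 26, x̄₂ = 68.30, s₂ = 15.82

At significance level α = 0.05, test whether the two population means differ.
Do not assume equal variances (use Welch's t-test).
Welch's two-sample t-test:
H₀: μ₁ = μ₂
H₁: μ₁ ≠ μ₂
s₁²/n₁ = 13.73²/19 = 9.9217,  s₂²/n₂ = 15.82²/26 = 9.6259
SE = √(s₁²/n₁ + s₂²/n₂) = √(9.9217 + 9.6259) = 4.4213
df (Welch-Satterthwaite) = (s₁²/n₁ + s₂²/n₂)² / [(s₁²/n₁)²/(n₁-1) + (s₂²/n₂)²/(n₂-1)] ≈ 41.65
t = (x̄₁ - x̄₂) / SE = (65.25 - 68.30) / 4.4213 = -3.05 / 4.4213 = -0.690
p-value = 0.4941

Since p-value > α = 0.05, we fail to reject H₀.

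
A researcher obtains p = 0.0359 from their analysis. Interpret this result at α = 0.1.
Since p = 0.0359 < α = 0.1, reject H₀.
There is sufficient evidence to reject the null hypothesis; the result is statistically significant at the 0.1 level.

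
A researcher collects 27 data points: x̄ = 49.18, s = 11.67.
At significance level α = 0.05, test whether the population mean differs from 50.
One-sample t-test:
H₀: μ = 50
H₁: μ ≠ 50
df = n - 1 = 26
t = (x̄ - μ₀) / (s/√n) = (49.18 - 50) / (11.67/√27) = -0.365
p-value = 0.7180

Since p-value > α = 0.05, we fail to reject H₀.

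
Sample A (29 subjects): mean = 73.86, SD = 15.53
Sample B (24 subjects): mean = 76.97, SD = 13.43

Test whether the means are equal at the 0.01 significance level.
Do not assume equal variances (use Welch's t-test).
Welch's two-sample t-test:
H₀: μ₁ = μ₂
H₁: μ₁ ≠ μ₂
s₁²/n₁ = 15.53²/29 = 8.3166,  s₂²/n₂ = 13.43²/24 = 7.5152
SE = √(s₁²/n₁ + s₂²/n₂) = √(8.3166 + 7.5152) = 3.9789
df (Welch-Satterthwaite) = (s₁²/n₁ + s₂²/n₂)² / [(s₁²/n₁)²/(n₁-1) + (s₂²/n₂)²/(n₂-1)] ≈ 50.88
t = (x̄₁ - x̄₂) / SE = (73.86 - 76.97) / 3.9789 = -3.11 / 3.9789 = -0.782
p-value = 0.4381

Since p-value > α = 0.01, we fail to reject H₀.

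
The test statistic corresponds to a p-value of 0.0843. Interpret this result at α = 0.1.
Since p = 0.0843 < α = 0.1, reject H₀.
There is sufficient evidence to reject the null hypothesis; the result is statistically significant at the 0.1 level.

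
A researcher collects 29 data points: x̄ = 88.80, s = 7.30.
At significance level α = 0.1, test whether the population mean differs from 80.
One-sample t-test:
H₀: μ = 80
H₁: μ ≠ 80
df = n - 1 = 28
t = (x̄ - μ₀) / (s/√n) = (88.80 - 80) / (7.30/√29) = 6.492
p-value < 0.0001

Since p-value < α = 0.1, we reject H₀.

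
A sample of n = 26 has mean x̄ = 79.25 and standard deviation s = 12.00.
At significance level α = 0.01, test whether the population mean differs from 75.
One-sample t-test:
H₀: μ = 75
H₁: μ ≠ 75
df = n - 1 = 25
t = (x̄ - μ₀) / (s/√n) = (79.25 - 75) / (12.00/√26) = 1.806
p-value = 0.0830

Since p-value > α = 0.01, we fail to reject H₀.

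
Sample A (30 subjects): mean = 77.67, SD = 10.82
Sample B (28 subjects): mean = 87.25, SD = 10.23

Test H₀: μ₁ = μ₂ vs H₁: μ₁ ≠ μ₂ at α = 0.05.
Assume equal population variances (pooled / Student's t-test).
Student's two-sample t-test (equal variances):
H₀: μ₁ = μ₂
H₁: μ₁ ≠ μ₂
df = n₁ + n₂ - 2 = 56
Pooled variance s_p² = [(n₁-1)s₁² + (n₂-1)s₂²] / (n₁ + n₂ - 2) = [(29)(10.82²) + (27)(10.23²)] / 56 = 111.0844
SE = √(s_p²(1/n₁ + 1/n₂)) = √(111.0844 × (1/30 + 1/28)) = 2.7695
t = (x̄₁ - x̄₂) / SE = (77.67 - 87.25) / 2.7695 = -9.58 / 2.7695 = -3.459
p-value = 0.0010

Since p-value < α = 0.05, we reject H₀.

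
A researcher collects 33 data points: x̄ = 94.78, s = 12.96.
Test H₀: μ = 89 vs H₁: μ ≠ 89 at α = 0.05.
One-sample t-test:
H₀: μ = 89
H₁: μ ≠ 89
df = n - 1 = 32
t = (x̄ - μ₀) / (s/√n) = (94.78 - 89) / (12.96/√33) = 2.562
p-value = 0.0153

Since p-value < α = 0.05, we reject H₀.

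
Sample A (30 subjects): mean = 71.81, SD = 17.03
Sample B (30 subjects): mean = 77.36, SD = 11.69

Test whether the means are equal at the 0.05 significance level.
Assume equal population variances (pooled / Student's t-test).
Student's two-sample t-test (equal variances):
H₀: μ₁ = μ₂
H₁: μ₁ ≠ μ₂
df = n₁ + n₂ - 2 = 58
Pooled variance s_p² = [(n₁-1)s₁² + (n₂-1)s₂²] / (n₁ + n₂ - 2) = [(29)(17.03²) + (29)(11.69²)] / 58 = 213.3385
SE = √(s_p²(1/n₁ + 1/n₂)) = √(213.3385 × (1/30 + 1/30)) = 3.7713
t = (x̄₁ - x̄₂) / SE = (71.81 - 77.36) / 3.7713 = -5.55 / 3.7713 = -1.472
p-value = 0.1465

Since p-value > α = 0.05, we fail to reject H₀.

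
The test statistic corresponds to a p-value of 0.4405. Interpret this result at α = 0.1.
Since p = 0.4405 > α = 0.1, fail to reject H₀.
There is insufficient evidence to reject the null hypothesis; the result is not statistically significant at the 0.1 level.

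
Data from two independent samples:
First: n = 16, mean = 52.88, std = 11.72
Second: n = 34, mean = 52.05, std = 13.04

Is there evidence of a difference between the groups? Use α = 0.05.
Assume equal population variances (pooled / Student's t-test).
Student's two-sample t-test (equal variances):
H₀: μ₁ = μ₂
H₁: μ₁ ≠ μ₂
df = n₁ + n₂ - 2 = 48
Pooled variance s_p² = [(n₁-1)s₁² + (n₂-1)s₂²] / (n₁ + n₂ - 2) = [(15)(11.72²) + (33)(13.04²)] / 48 = 159.8281
SE = √(s_p²(1/n₁ + 1/n₂)) = √(159.8281 × (1/16 + 1/34)) = 3.8328
t = (x̄₁ - x̄₂) / SE = (52.88 - 52.05) / 3.8328 = 0.83 / 3.8328 = 0.217
p-value = 0.8295

Since p-value > α = 0.05, we fail to reject H₀.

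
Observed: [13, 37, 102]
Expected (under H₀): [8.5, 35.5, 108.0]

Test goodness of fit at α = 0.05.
Chi-square goodness of fit test:
H₀: observed counts match expected distribution
H₁: observed counts differ from expected distribution
df = k - 1 = 2
χ² = Σ(O - E)²/E
   = (13 - 8.5)²/8.5 + (37 - 35.5)²/35.5 + (102 - 108.0)²/108.0
   = 2.382 + 0.063 + 0.333
   = 2.78
p-value = 0.2492

Since p-value > α = 0.05, we fail to reject H₀.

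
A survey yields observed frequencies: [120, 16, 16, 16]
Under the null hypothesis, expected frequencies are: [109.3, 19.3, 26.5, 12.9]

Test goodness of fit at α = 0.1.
Chi-square goodness of fit test:
H₀: observed counts match expected distribution
H₁: observed counts differ from expected distribution
df = k - 1 = 3
χ² = Σ(O - E)²/E
   = (120 - 109.3)²/109.3 + (16 - 19.3)²/19.3 + (16 - 26.5)²/26.5 + (16 - 12.9)²/12.9
   = 1.047 + 0.564 + 4.160 + 0.745
   = 6.52
p-value = 0.0890

Since p-value < α = 0.1, we reject H₀.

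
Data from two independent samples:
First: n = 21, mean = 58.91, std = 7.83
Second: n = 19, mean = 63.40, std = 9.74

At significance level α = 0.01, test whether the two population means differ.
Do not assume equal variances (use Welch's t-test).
Welch's two-sample t-test:
H₀: μ₁ = μ₂
H₁: μ₁ ≠ μ₂
s₁²/n₁ = 7.83²/21 = 2.9195,  s₂²/n₂ = 9.74²/19 = 4.9930
SE = √(s₁²/n₁ + s₂²/n₂) = √(2.9195 + 4.9930) = 2.8129
df (Welch-Satterthwaite) = (s₁²/n₁ + s₂²/n₂)² / [(s₁²/n₁)²/(n₁-1) + (s₂²/n₂)²/(n₂-1)] ≈ 34.57
t = (x̄₁ - x̄₂) / SE = (58.91 - 63.40) / 2.8129 = -4.49 / 2.8129 = -1.596
p-value = 0.1195

Since p-value > α = 0.01, we fail to reject H₀.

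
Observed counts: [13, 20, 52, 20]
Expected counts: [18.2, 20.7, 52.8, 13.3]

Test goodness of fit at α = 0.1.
Chi-square goodness of fit test:
H₀: observed counts match expected distribution
H₁: observed counts differ from expected distribution
df = k - 1 = 3
χ² = Σ(O - E)²/E
   = (13 - 18.2)²/18.2 + (20 - 20.7)²/20.7 + (52 - 52.8)²/52.8 + (20 - 13.3)²/13.3
   = 1.486 + 0.024 + 0.012 + 3.375
   = 4.90
p-value = 0.1795

Since p-value > α = 0.1, we fail to reject H₀.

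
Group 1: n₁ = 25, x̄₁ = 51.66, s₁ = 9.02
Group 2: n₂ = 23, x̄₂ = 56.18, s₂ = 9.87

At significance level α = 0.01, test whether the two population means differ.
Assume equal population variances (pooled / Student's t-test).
Student's two-sample t-test (equal variances):
H₀: μ₁ = μ₂
H₁: μ₁ ≠ μ₂
df = n₁ + n₂ - 2 = 46
Pooled variance s_p² = [(n₁-1)s₁² + (n₂-1)s₂²] / (n₁ + n₂ - 2) = [(24)(9.02²) + (22)(9.87²)] / 46 = 89.0396
SE = √(s_p²(1/n₁ + 1/n₂)) = √(89.0396 × (1/25 + 1/23)) = 2.7263
t = (x̄₁ - x̄₂) / SE = (51.66 - 56.18) / 2.7263 = -4.52 / 2.7263 = -1.658
p-value = 0.1041

Since p-value > α = 0.01, we fail to reject H₀.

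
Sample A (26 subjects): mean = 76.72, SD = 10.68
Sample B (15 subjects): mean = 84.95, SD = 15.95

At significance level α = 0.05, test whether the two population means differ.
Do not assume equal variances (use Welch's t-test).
Welch's two-sample t-test:
H₀: μ₁ = μ₂
H₁: μ₁ ≠ μ₂
s₁²/n₁ = 10.68²/26 = 4.3870,  s₂²/n₂ = 15.95²/15 = 16.9602
SE = √(s₁²/n₁ + s₂²/n₂) = √(4.3870 + 16.9602) = 4.6203
df (Welch-Satterthwaite) = (s₁²/n₁ + s₂²/n₂)² / [(s₁²/n₁)²/(n₁-1) + (s₂²/n₂)²/(n₂-1)] ≈ 21.38
t = (x̄₁ - x̄₂) / SE = (76.72 - 84.95) / 4.6203 = -8.23 / 4.6203 = -1.781
p-value = 0.0891

Since p-value > α = 0.05, we fail to reject H₀.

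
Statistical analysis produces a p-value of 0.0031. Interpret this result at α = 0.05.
Since p = 0.0031 < α = 0.05, reject H₀.
There is sufficient evidence to reject the null hypothesis; the result is statistically significant at the 0.05 level.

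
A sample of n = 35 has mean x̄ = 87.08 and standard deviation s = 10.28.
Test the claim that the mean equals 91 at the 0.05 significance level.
One-sample t-test:
H₀: μ = 91
H₁: μ ≠ 91
df = n - 1 = 34
t = (x̄ - μ₀) / (s/√n) = (87.08 - 91) / (10.28/√35) = -2.256
p-value = 0.0306

Since p-value < α = 0.05, we reject H₀.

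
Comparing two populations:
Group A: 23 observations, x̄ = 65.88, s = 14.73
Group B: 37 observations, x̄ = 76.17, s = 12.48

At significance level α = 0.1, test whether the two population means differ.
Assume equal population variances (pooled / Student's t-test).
Student's two-sample t-test (equal variances):
H₀: μ₁ = μ₂
H₁: μ₁ ≠ μ₂
df = n₁ + n₂ - 2 = 58
Pooled variance s_p² = [(n₁-1)s₁² + (n₂-1)s₂²] / (n₁ + n₂ - 2) = [(22)(14.73²) + (36)(12.48²)] / 58 = 178.9727
SE = √(s_p²(1/n₁ + 1/n₂)) = √(178.9727 × (1/23 + 1/37)) = 3.5523
t = (x̄₁ - x̄₂) / SE = (65.88 - 76.17) / 3.5523 = -10.29 / 3.5523 = -2.897
p-value = 0.0053

Since p-value < α = 0.1, we reject H₀.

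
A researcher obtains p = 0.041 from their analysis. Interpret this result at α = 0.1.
Since p = 0.041 < α = 0.1, reject H₀.
There is sufficient evidence to reject the null hypothesis; the result is statistically significant at the 0.1 level.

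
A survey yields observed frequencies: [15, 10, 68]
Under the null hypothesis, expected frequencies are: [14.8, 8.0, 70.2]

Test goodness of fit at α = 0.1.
Chi-square goodness of fit test:
H₀: observed counts match expected distribution
H₁: observed counts differ from expected distribution
df = k - 1 = 2
χ² = Σ(O - E)²/E
   = (15 - 14.8)²/14.8 + (10 - 8.0)²/8.0 + (68 - 70.2)²/70.2
   = 0.003 + 0.500 + 0.069
   = 0.57
p-value = 0.7514

Since p-value > α = 0.1, we fail to reject H₀.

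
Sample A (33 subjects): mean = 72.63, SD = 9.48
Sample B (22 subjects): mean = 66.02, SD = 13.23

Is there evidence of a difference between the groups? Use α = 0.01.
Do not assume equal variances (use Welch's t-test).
Welch's two-sample t-test:
H₀: μ₁ = μ₂
H₁: μ₁ ≠ μ₂
s₁²/n₁ = 9.48²/33 = 2.7233,  s₂²/n₂ = 13.23²/22 = 7.9560
SE = √(s₁²/n₁ + s₂²/n₂) = √(2.7233 + 7.9560) = 3.2679
df (Welch-Satterthwaite) = (s₁²/n₁ + s₂²/n₂)² / [(s₁²/n₁)²/(n₁-1) + (s₂²/n₂)²/(n₂-1)] ≈ 35.14
t = (x̄₁ - x̄₂) / SE = (72.63 - 66.02) / 3.2679 = 6.61 / 3.2679 = 2.023
p-value = 0.0508

Since p-value > α = 0.01, we fail to reject H₀.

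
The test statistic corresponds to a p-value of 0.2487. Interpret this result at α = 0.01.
Since p = 0.2487 > α = 0.01, fail to reject H₀.
There is insufficient evidence to reject the null hypothesis; the result is not statistically significant at the 0.01 level.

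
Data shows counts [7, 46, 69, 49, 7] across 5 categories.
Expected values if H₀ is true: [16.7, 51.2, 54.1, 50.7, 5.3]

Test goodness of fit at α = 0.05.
Chi-square goodness of fit test:
H₀: observed counts match expected distribution
H₁: observed counts differ from expected distribution
df = k - 1 = 4
χ² = Σ(O - E)²/E
   = (7 - 16.7)²/16.7 + (46 - 51.2)²/51.2 + (69 - 54.1)²/54.1 + (49 - 50.7)²/50.7 + (7 - 5.3)²/5.3
   = 5.634 + 0.528 + 4.104 + 0.057 + 0.545
   = 10.87
p-value = 0.0281

Since p-value < α = 0.05, we reject H₀.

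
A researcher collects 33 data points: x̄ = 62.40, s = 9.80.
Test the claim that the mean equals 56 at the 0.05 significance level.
One-sample t-test:
H₀: μ = 56
H₁: μ ≠ 56
df = n - 1 = 32
t = (x̄ - μ₀) / (s/√n) = (62.40 - 56) / (9.80/√33) = 3.752
p-value = 0.0007

Since p-value < α = 0.05, we reject H₀.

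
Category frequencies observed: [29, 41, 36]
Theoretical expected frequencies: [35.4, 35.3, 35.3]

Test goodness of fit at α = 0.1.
Chi-square goodness of fit test:
H₀: observed counts match expected distribution
H₁: observed counts differ from expected distribution
df = k - 1 = 2
χ² = Σ(O - E)²/E
   = (29 - 35.4)²/35.4 + (41 - 35.3)²/35.3 + (36 - 35.3)²/35.3
   = 1.157 + 0.920 + 0.014
   = 2.09
p-value = 0.3515

Since p-value > α = 0.1, we fail to reject H₀.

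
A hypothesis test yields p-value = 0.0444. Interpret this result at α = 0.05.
Since p = 0.0444 < α = 0.05, reject H₀.
There is sufficient evidence to reject the null hypothesis; the result is statistically significant at the 0.05 level.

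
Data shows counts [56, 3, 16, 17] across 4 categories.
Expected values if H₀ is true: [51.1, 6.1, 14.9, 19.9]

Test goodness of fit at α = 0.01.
Chi-square goodness of fit test:
H₀: observed counts match expected distribution
H₁: observed counts differ from expected distribution
df = k - 1 = 3
χ² = Σ(O - E)²/E
   = (56 - 51.1)²/51.1 + (3 - 6.1)²/6.1 + (16 - 14.9)²/14.9 + (17 - 19.9)²/19.9
   = 0.470 + 1.575 + 0.081 + 0.423
   = 2.55
p-value = 0.4665

Since p-value > α = 0.01, we fail to reject H₀.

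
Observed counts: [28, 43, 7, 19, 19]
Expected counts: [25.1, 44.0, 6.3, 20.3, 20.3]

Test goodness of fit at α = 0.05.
Chi-square goodness of fit test:
H₀: observed counts match expected distribution
H₁: observed counts differ from expected distribution
df = k - 1 = 4
χ² = Σ(O - E)²/E
   = (28 - 25.1)²/25.1 + (43 - 44.0)²/44.0 + (7 - 6.3)²/6.3 + (19 - 20.3)²/20.3 + (19 - 20.3)²/20.3
   = 0.335 + 0.023 + 0.078 + 0.083 + 0.083
   = 0.60
p-value = 0.9628

Since p-value > α = 0.05, we fail to reject H₀.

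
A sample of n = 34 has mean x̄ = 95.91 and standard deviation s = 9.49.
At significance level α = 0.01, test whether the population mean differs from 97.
One-sample t-test:
H₀: μ = 97
H₁: μ ≠ 97
df = n - 1 = 33
t = (x̄ - μ₀) / (s/√n) = (95.91 - 97) / (9.49/√34) = -0.670
p-value = 0.5077

Since p-value > α = 0.01, we fail to reject H₀.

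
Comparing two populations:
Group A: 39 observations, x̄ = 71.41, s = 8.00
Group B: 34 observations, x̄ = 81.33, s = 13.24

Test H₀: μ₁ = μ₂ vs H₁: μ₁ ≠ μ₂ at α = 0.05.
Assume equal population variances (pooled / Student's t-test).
Student's two-sample t-test (equal variances):
H₀: μ₁ = μ₂
H₁: μ₁ ≠ μ₂
df = n₁ + n₂ - 2 = 71
Pooled variance s_p² = [(n₁-1)s₁² + (n₂-1)s₂²] / (n₁ + n₂ - 2) = [(38)(8.00²) + (33)(13.24²)] / 71 = 115.7299
SE = √(s_p²(1/n₁ + 1/n₂)) = √(115.7299 × (1/39 + 1/34)) = 2.5241
t = (x̄₁ - x̄₂) / SE = (71.41 - 81.33) / 2.5241 = -9.92 / 2.5241 = -3.930
p-value = 0.0002

Since p-value < α = 0.05, we reject H₀.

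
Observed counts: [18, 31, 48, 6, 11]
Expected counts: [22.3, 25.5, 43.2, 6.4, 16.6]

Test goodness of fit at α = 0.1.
Chi-square goodness of fit test:
H₀: observed counts match expected distribution
H₁: observed counts differ from expected distribution
df = k - 1 = 4
χ² = Σ(O - E)²/E
   = (18 - 22.3)²/22.3 + (31 - 25.5)²/25.5 + (48 - 43.2)²/43.2 + (6 - 6.4)²/6.4 + (11 - 16.6)²/16.6
   = 0.829 + 1.186 + 0.533 + 0.025 + 1.889
   = 4.46
p-value = 0.3470

Since p-value > α = 0.1, we fail to reject H₀.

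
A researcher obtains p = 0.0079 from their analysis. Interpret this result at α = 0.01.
Since p = 0.0079 < α = 0.01, reject H₀.
There is sufficient evidence to reject the null hypothesis; the result is statistically significant at the 0.01 level.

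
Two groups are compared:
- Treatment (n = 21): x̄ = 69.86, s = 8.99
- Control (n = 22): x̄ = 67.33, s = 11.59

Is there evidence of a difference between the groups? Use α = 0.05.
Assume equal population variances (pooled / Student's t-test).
Student's two-sample t-test (equal variances):
H₀: μ₁ = μ₂
H₁: μ₁ ≠ μ₂
df = n₁ + n₂ - 2 = 41
Pooled variance s_p² = [(n₁-1)s₁² + (n₂-1)s₂²] / (n₁ + n₂ - 2) = [(20)(8.99²) + (21)(11.59²)] / 41 = 108.2266
SE = √(s_p²(1/n₁ + 1/n₂)) = √(108.2266 × (1/21 + 1/22)) = 3.1738
t = (x̄₁ - x̄₂) / SE = (69.86 - 67.33) / 3.1738 = 2.53 / 3.1738 = 0.797
p-value = 0.4300

Since p-value > α = 0.05, we fail to reject H₀.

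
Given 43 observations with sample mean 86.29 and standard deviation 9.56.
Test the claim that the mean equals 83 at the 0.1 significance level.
One-sample t-test:
H₀: μ = 83
H₁: μ ≠ 83
df = n - 1 = 42
t = (x̄ - μ₀) / (s/√n) = (86.29 - 83) / (9.56/√43) = 2.257
p-value = 0.0293

Since p-value < α = 0.1, we reject H₀.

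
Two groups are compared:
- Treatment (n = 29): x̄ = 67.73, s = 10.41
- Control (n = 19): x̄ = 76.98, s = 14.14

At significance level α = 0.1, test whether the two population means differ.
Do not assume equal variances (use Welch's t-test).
Welch's two-sample t-test:
H₀: μ₁ = μ₂
H₁: μ₁ ≠ μ₂
s₁²/n₁ = 10.41²/29 = 3.7368,  s₂²/n₂ = 14.14²/19 = 10.5231
SE = √(s₁²/n₁ + s₂²/n₂) = √(3.7368 + 10.5231) = 3.7762
df (Welch-Satterthwaite) = (s₁²/n₁ + s₂²/n₂)² / [(s₁²/n₁)²/(n₁-1) + (s₂²/n₂)²/(n₂-1)] ≈ 30.58
t = (x̄₁ - x̄₂) / SE = (67.73 - 76.98) / 3.7762 = -9.25 / 3.7762 = -2.450
p-value = 0.0202

Since p-value < α = 0.1, we reject H₀.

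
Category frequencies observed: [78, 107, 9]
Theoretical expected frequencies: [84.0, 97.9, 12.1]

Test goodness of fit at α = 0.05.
Chi-square goodness of fit test:
H₀: observed counts match expected distribution
H₁: observed counts differ from expected distribution
df = k - 1 = 2
χ² = Σ(O - E)²/E
   = (78 - 84.0)²/84.0 + (107 - 97.9)²/97.9 + (9 - 12.1)²/12.1
   = 0.429 + 0.846 + 0.794
   = 2.07
p-value = 0.3555

Since p-value > α = 0.05, we fail to reject H₀.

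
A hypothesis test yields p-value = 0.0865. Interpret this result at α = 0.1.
Since p = 0.0865 < α = 0.1, reject H₀.
There is sufficient evidence to reject the null hypothesis; the result is statistically significant at the 0.1 level.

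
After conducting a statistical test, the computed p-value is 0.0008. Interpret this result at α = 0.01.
Since p = 0.0008 < α = 0.01, reject H₀.
There is sufficient evidence to reject the null hypothesis; the result is statistically significant at the 0.01 level.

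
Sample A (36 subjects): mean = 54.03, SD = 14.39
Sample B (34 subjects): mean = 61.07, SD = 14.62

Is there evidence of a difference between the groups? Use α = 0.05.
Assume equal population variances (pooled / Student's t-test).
Student's two-sample t-test (equal variances):
H₀: μ₁ = μ₂
H₁: μ₁ ≠ μ₂
df = n₁ + n₂ - 2 = 68
Pooled variance s_p² = [(n₁-1)s₁² + (n₂-1)s₂²] / (n₁ + n₂ - 2) = [(35)(14.39²) + (33)(14.62²)] / 68 = 210.3101
SE = √(s_p²(1/n₁ + 1/n₂)) = √(210.3101 × (1/36 + 1/34)) = 3.4681
t = (x̄₁ - x̄₂) / SE = (54.03 - 61.07) / 3.4681 = -7.04 / 3.4681 = -2.030
p-value = 0.0463

Since p-value < α = 0.05, we reject H₀.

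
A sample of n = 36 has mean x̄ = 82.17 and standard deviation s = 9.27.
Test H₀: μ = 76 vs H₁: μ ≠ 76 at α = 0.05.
One-sample t-test:
H₀: μ = 76
H₁: μ ≠ 76
df = n - 1 = 35
t = (x̄ - μ₀) / (s/√n) = (82.17 - 76) / (9.27/√36) = 3.994
p-value = 0.0003

Since p-value < α = 0.05, we reject H₀.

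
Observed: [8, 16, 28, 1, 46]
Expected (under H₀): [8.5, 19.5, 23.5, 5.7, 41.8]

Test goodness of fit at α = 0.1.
Chi-square goodness of fit test:
H₀: observed counts match expected distribution
H₁: observed counts differ from expected distribution
df = k - 1 = 4
χ² = Σ(O - E)²/E
   = (8 - 8.5)²/8.5 + (16 - 19.5)²/19.5 + (28 - 23.5)²/23.5 + (1 - 5.7)²/5.7 + (46 - 41.8)²/41.8
   = 0.029 + 0.628 + 0.862 + 3.875 + 0.422
   = 5.82
p-value = 0.2133

Since p-value > α = 0.1, we fail to reject H₀.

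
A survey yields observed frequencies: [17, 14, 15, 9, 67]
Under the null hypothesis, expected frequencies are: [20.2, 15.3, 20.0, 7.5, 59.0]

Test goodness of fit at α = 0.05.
Chi-square goodness of fit test:
H₀: observed counts match expected distribution
H₁: observed counts differ from expected distribution
df = k - 1 = 4
χ² = Σ(O - E)²/E
   = (17 - 20.2)²/20.2 + (14 - 15.3)²/15.3 + (15 - 20.0)²/20.0 + (9 - 7.5)²/7.5 + (67 - 59.0)²/59.0
   = 0.507 + 0.110 + 1.250 + 0.300 + 1.085
   = 3.25
p-value = 0.5166

Since p-value > α = 0.05, we fail to reject H₀.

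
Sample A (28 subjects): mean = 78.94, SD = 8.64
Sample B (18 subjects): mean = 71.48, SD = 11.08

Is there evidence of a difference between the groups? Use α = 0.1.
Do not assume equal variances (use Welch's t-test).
Welch's two-sample t-test:
H₀: μ₁ = μ₂
H₁: μ₁ ≠ μ₂
s₁²/n₁ = 8.64²/28 = 2.6661,  s₂²/n₂ = 11.08²/18 = 6.8204
SE = √(s₁²/n₁ + s₂²/n₂) = √(2.6661 + 6.8204) = 3.0800
df (Welch-Satterthwaite) = (s₁²/n₁ + s₂²/n₂)² / [(s₁²/n₁)²/(n₁-1) + (s₂²/n₂)²/(n₂-1)] ≈ 30.00
t = (x̄₁ - x̄₂) / SE = (78.94 - 71.48) / 3.0800 = 7.46 / 3.0800 = 2.422
p-value = 0.0217

Since p-value < α = 0.1, we reject H₀.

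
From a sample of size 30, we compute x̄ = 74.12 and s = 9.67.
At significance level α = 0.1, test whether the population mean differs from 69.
One-sample t-test:
H₀: μ = 69
H₁: μ ≠ 69
df = n - 1 = 29
t = (x̄ - μ₀) / (s/√n) = (74.12 - 69) / (9.67/√30) = 2.900
p-value = 0.0070

Since p-value < α = 0.1, we reject H₀.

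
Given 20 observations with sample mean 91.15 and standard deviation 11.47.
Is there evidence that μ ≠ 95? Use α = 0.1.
One-sample t-test:
H₀: μ = 95
H₁: μ ≠ 95
df = n - 1 = 19
t = (x̄ - μ₀) / (s/√n) = (91.15 - 95) / (11.47/√20) = -1.501
p-value = 0.1498

Since p-value > α = 0.1, we fail to reject H₀.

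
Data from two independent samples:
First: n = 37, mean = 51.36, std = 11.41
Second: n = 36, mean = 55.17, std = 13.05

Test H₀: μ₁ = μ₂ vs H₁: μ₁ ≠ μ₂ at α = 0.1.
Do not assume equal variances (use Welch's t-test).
Welch's two-sample t-test:
H₀: μ₁ = μ₂
H₁: μ₁ ≠ μ₂
s₁²/n₁ = 11.41²/37 = 3.5186,  s₂²/n₂ = 13.05²/36 = 4.7306
SE = √(s₁²/n₁ + s₂²/n₂) = √(3.5186 + 4.7306) = 2.8721
df (Welch-Satterthwaite) = (s₁²/n₁ + s₂²/n₂)² / [(s₁²/n₁)²/(n₁-1) + (s₂²/n₂)²/(n₂-1)] ≈ 69.21
t = (x̄₁ - x̄₂) / SE = (51.36 - 55.17) / 2.8721 = -3.81 / 2.8721 = -1.327
p-value = 0.1890

Since p-value > α = 0.1, we fail to reject H₀.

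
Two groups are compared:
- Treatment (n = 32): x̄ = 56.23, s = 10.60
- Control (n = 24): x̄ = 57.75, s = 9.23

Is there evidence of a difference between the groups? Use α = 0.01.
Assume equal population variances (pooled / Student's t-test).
Student's two-sample t-test (equal variances):
H₀: μ₁ = μ₂
H₁: μ₁ ≠ μ₂
df = n₁ + n₂ - 2 = 54
Pooled variance s_p² = [(n₁-1)s₁² + (n₂-1)s₂²] / (n₁ + n₂ - 2) = [(31)(10.60²) + (23)(9.23²)] / 54 = 100.7888
SE = √(s_p²(1/n₁ + 1/n₂)) = √(100.7888 × (1/32 + 1/24)) = 2.7109
t = (x̄₁ - x̄₂) / SE = (56.23 - 57.75) / 2.7109 = -1.52 / 2.7109 = -0.561
p-value = 0.5773

Since p-value > α = 0.01, we fail to reject H₀.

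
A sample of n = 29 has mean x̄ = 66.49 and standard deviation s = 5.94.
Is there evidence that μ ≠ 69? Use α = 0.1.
One-sample t-test:
H₀: μ = 69
H₁: μ ≠ 69
df = n - 1 = 28
t = (x̄ - μ₀) / (s/√n) = (66.49 - 69) / (5.94/√29) = -2.276
p-value = 0.0307

Since p-value < α = 0.1, we reject H₀.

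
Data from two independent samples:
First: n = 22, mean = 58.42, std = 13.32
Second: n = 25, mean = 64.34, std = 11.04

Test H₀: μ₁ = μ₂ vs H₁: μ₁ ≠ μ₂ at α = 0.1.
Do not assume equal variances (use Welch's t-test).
Welch's two-sample t-test:
H₀: μ₁ = μ₂
H₁: μ₁ ≠ μ₂
s₁²/n₁ = 13.32²/22 = 8.0647,  s₂²/n₂ = 11.04²/25 = 4.8753
SE = √(s₁²/n₁ + s₂²/n₂) = √(8.0647 + 4.8753) = 3.5972
df (Welch-Satterthwaite) = (s₁²/n₁ + s₂²/n₂)² / [(s₁²/n₁)²/(n₁-1) + (s₂²/n₂)²/(n₂-1)] ≈ 40.97
t = (x̄₁ - x̄₂) / SE = (58.42 - 64.34) / 3.5972 = -5.92 / 3.5972 = -1.646
p-value = 0.1075

Since p-value > α = 0.1, we fail to reject H₀.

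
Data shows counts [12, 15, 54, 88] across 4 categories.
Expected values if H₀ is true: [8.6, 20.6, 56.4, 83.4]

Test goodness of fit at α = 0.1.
Chi-square goodness of fit test:
H₀: observed counts match expected distribution
H₁: observed counts differ from expected distribution
df = k - 1 = 3
χ² = Σ(O - E)²/E
   = (12 - 8.6)²/8.6 + (15 - 20.6)²/20.6 + (54 - 56.4)²/56.4 + (88 - 83.4)²/83.4
   = 1.344 + 1.522 + 0.102 + 0.254
   = 3.22
p-value = 0.3586

Since p-value > α = 0.1, we fail to reject H₀.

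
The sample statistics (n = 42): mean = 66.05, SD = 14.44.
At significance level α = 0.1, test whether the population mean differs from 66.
One-sample t-test:
H₀: μ = 66
H₁: μ ≠ 66
df = n - 1 = 41
t = (x̄ - μ₀) / (s/√n) = (66.05 - 66) / (14.44/√42) = 0.022
p-value = 0.9822

Since p-value > α = 0.1, we fail to reject H₀.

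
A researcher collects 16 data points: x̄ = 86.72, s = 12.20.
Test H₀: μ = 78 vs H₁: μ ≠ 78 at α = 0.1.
One-sample t-test:
H₀: μ = 78
H₁: μ ≠ 78
df = n - 1 = 15
t = (x̄ - μ₀) / (s/√n) = (86.72 - 78) / (12.20/√16) = 2.859
p-value = 0.0119

Since p-value < α = 0.1, we reject H₀.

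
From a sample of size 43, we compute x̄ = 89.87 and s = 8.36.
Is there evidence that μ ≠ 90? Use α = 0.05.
One-sample t-test:
H₀: μ = 90
H₁: μ ≠ 90
df = n - 1 = 42
t = (x̄ - μ₀) / (s/√n) = (89.87 - 90) / (8.36/√43) = -0.102
p-value = 0.9193

Since p-value > α = 0.05, we fail to reject H₀.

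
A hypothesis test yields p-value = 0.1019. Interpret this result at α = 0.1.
Since p = 0.1019 > α = 0.1, fail to reject H₀.
There is insufficient evidence to reject the null hypothesis; the result is not statistically significant at the 0.1 level.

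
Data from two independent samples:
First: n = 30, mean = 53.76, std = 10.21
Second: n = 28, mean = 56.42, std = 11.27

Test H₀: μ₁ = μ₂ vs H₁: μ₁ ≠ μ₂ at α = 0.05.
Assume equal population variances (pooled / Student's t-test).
Student's two-sample t-test (equal variances):
H₀: μ₁ = μ₂
H₁: μ₁ ≠ μ₂
df = n₁ + n₂ - 2 = 56
Pooled variance s_p² = [(n₁-1)s₁² + (n₂-1)s₂²] / (n₁ + n₂ - 2) = [(29)(10.21²) + (27)(11.27²)] / 56 = 115.2219
SE = √(s_p²(1/n₁ + 1/n₂)) = √(115.2219 × (1/30 + 1/28)) = 2.8206
t = (x̄₁ - x̄₂) / SE = (53.76 - 56.42) / 2.8206 = -2.66 / 2.8206 = -0.943
p-value = 0.3497

Since p-value > α = 0.05, we fail to reject H₀.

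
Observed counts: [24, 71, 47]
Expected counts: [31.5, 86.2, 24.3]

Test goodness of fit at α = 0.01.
Chi-square goodness of fit test:
H₀: observed counts match expected distribution
H₁: observed counts differ from expected distribution
df = k - 1 = 2
χ² = Σ(O - E)²/E
   = (24 - 31.5)²/31.5 + (71 - 86.2)²/86.2 + (47 - 24.3)²/24.3
   = 1.786 + 2.680 + 21.205
   = 25.67
p-value < 0.0001

Since p-value < α = 0.01, we reject H₀.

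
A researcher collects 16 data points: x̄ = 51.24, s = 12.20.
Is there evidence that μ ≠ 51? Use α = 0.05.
One-sample t-test:
H₀: μ = 51
H₁: μ ≠ 51
df = n - 1 = 15
t = (x̄ - μ₀) / (s/√n) = (51.24 - 51) / (12.20/√16) = 0.079
p-value = 0.9383

Since p-value > α = 0.05, we fail to reject H₀.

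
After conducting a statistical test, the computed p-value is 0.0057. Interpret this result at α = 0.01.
Since p = 0.0057 < α = 0.01, reject H₀.
There is sufficient evidence to reject the null hypothesis; the result is statistically significant at the 0.01 level.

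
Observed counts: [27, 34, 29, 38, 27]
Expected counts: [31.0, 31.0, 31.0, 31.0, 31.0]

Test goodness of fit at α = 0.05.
Chi-square goodness of fit test:
H₀: observed counts match expected distribution
H₁: observed counts differ from expected distribution
df = k - 1 = 4
χ² = Σ(O - E)²/E
   = (27 - 31.0)²/31.0 + (34 - 31.0)²/31.0 + (29 - 31.0)²/31.0 + (38 - 31.0)²/31.0 + (27 - 31.0)²/31.0
   = 0.516 + 0.290 + 0.129 + 1.581 + 0.516
   = 3.03
p-value = 0.5524

Since p-value > α = 0.05, we fail to reject H₀.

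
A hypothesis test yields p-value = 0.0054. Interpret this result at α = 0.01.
Since p = 0.0054 < α = 0.01, reject H₀.
There is sufficient evidence to reject the null hypothesis; the result is statistically significant at the 0.01 level.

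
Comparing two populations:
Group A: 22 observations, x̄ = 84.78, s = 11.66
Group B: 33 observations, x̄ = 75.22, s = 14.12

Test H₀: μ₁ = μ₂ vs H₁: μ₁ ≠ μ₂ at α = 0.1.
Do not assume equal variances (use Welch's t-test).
Welch's two-sample t-test:
H₀: μ₁ = μ₂
H₁: μ₁ ≠ μ₂
s₁²/n₁ = 11.66²/22 = 6.1798,  s₂²/n₂ = 14.12²/33 = 6.0416
SE = √(s₁²/n₁ + s₂²/n₂) = √(6.1798 + 6.0416) = 3.4959
df (Welch-Satterthwaite) = (s₁²/n₁ + s₂²/n₂)² / [(s₁²/n₁)²/(n₁-1) + (s₂²/n₂)²/(n₂-1)] ≈ 50.47
t = (x̄₁ - x̄₂) / SE = (84.78 - 75.22) / 3.4959 = 9.56 / 3.4959 = 2.735
p-value = 0.0086

Since p-value < α = 0.1, we reject H₀.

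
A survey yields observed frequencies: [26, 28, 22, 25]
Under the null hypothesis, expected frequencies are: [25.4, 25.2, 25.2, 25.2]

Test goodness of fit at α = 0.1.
Chi-square goodness of fit test:
H₀: observed counts match expected distribution
H₁: observed counts differ from expected distribution
df = k - 1 = 3
χ² = Σ(O - E)²/E
   = (26 - 25.4)²/25.4 + (28 - 25.2)²/25.2 + (22 - 25.2)²/25.2 + (25 - 25.2)²/25.2
   = 0.014 + 0.311 + 0.406 + 0.002
   = 0.73
p-value = 0.8654

Since p-value > α = 0.1, we fail to reject H₀.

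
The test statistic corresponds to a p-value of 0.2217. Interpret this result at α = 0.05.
Since p = 0.2217 > α = 0.05, fail to reject H₀.
There is insufficient evidence to reject the null hypothesis; the result is not statistically significant at the 0.05 level.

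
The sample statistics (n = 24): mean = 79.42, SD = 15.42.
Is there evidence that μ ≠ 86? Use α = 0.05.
One-sample t-test:
H₀: μ = 86
H₁: μ ≠ 86
df = n - 1 = 23
t = (x̄ - μ₀) / (s/√n) = (79.42 - 86) / (15.42/√24) = -2.090
p-value = 0.0478

Since p-value < α = 0.05, we reject H₀.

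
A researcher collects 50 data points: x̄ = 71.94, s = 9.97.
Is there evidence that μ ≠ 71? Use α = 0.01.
One-sample t-test:
H₀: μ = 71
H₁: μ ≠ 71
df = n - 1 = 49
t = (x̄ - μ₀) / (s/√n) = (71.94 - 71) / (9.97/√50) = 0.667
p-value = 0.5081

Since p-value > α = 0.01, we fail to reject H₀.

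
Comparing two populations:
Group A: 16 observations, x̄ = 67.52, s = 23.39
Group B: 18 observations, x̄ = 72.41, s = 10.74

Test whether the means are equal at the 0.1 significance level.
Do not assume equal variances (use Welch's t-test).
Welch's two-sample t-test:
H₀: μ₁ = μ₂
H₁: μ₁ ≠ μ₂
s₁²/n₁ = 23.39²/16 = 34.1933,  s₂²/n₂ = 10.74²/18 = 6.4082
SE = √(s₁²/n₁ + s₂²/n₂) = √(34.1933 + 6.4082) = 6.3719
df (Welch-Satterthwaite) = (s₁²/n₁ + s₂²/n₂)² / [(s₁²/n₁)²/(n₁-1) + (s₂²/n₂)²/(n₂-1)] ≈ 20.51
t = (x̄₁ - x̄₂) / SE = (67.52 - 72.41) / 6.3719 = -4.89 / 6.3719 = -0.767
p-value = 0.4516

Since p-value > α = 0.1, we fail to reject H₀.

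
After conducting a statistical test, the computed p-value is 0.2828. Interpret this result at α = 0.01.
Since p = 0.2828 > α = 0.01, fail to reject H₀.
There is insufficient evidence to reject the null hypothesis; the result is not statistically significant at the 0.01 level.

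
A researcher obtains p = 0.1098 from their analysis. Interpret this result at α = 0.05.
Since p = 0.1098 > α = 0.05, fail to reject H₀.
There is insufficient evidence to reject the null hypothesis; the result is not statistically significant at the 0.05 level.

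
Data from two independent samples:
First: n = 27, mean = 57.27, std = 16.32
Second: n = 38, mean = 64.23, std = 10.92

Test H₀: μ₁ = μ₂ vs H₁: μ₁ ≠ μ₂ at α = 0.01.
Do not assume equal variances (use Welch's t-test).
Welch's two-sample t-test:
H₀: μ₁ = μ₂
H₁: μ₁ ≠ μ₂
s₁²/n₁ = 16.32²/27 = 9.8645,  s₂²/n₂ = 10.92²/38 = 3.1381
SE = √(s₁²/n₁ + s₂²/n₂) = √(9.8645 + 3.1381) = 3.6059
df (Welch-Satterthwaite) = (s₁²/n₁ + s₂²/n₂)² / [(s₁²/n₁)²/(n₁-1) + (s₂²/n₂)²/(n₂-1)] ≈ 42.17
t = (x̄₁ - x̄₂) / SE = (57.27 - 64.23) / 3.6059 = -6.96 / 3.6059 = -1.930
p-value = 0.0603

Since p-value > α = 0.01, we fail to reject H₀.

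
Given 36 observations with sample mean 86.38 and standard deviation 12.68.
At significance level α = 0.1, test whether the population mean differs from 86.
One-sample t-test:
H₀: μ = 86
H₁: μ ≠ 86
df = n - 1 = 35
t = (x̄ - μ₀) / (s/√n) = (86.38 - 86) / (12.68/√36) = 0.180
p-value = 0.8583

Since p-value > α = 0.1, we fail to reject H₀.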